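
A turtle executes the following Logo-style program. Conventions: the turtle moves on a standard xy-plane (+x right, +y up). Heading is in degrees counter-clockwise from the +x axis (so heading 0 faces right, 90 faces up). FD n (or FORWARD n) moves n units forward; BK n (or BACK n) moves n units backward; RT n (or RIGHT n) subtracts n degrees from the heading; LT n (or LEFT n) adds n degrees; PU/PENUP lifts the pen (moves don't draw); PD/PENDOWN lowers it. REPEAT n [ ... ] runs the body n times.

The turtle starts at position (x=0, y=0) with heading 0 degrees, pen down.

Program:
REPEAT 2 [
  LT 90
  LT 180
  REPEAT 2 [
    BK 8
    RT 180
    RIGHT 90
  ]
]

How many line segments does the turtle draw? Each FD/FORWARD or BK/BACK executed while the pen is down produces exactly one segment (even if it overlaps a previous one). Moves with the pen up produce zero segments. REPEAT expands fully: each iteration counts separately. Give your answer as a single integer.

Answer: 4

Derivation:
Executing turtle program step by step:
Start: pos=(0,0), heading=0, pen down
REPEAT 2 [
  -- iteration 1/2 --
  LT 90: heading 0 -> 90
  LT 180: heading 90 -> 270
  REPEAT 2 [
    -- iteration 1/2 --
    BK 8: (0,0) -> (0,8) [heading=270, draw]
    RT 180: heading 270 -> 90
    RT 90: heading 90 -> 0
    -- iteration 2/2 --
    BK 8: (0,8) -> (-8,8) [heading=0, draw]
    RT 180: heading 0 -> 180
    RT 90: heading 180 -> 90
  ]
  -- iteration 2/2 --
  LT 90: heading 90 -> 180
  LT 180: heading 180 -> 0
  REPEAT 2 [
    -- iteration 1/2 --
    BK 8: (-8,8) -> (-16,8) [heading=0, draw]
    RT 180: heading 0 -> 180
    RT 90: heading 180 -> 90
    -- iteration 2/2 --
    BK 8: (-16,8) -> (-16,0) [heading=90, draw]
    RT 180: heading 90 -> 270
    RT 90: heading 270 -> 180
  ]
]
Final: pos=(-16,0), heading=180, 4 segment(s) drawn
Segments drawn: 4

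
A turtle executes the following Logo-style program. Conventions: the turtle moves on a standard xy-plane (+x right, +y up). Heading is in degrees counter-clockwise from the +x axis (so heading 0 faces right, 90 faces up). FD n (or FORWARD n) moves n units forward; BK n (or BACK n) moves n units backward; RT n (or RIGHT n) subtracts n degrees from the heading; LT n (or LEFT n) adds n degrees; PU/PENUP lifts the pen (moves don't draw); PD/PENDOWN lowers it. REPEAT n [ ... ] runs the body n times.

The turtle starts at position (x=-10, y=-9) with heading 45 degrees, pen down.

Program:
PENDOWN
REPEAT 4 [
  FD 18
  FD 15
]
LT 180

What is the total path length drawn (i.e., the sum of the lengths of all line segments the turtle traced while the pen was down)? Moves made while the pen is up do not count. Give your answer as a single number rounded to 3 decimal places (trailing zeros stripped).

Executing turtle program step by step:
Start: pos=(-10,-9), heading=45, pen down
PD: pen down
REPEAT 4 [
  -- iteration 1/4 --
  FD 18: (-10,-9) -> (2.728,3.728) [heading=45, draw]
  FD 15: (2.728,3.728) -> (13.335,14.335) [heading=45, draw]
  -- iteration 2/4 --
  FD 18: (13.335,14.335) -> (26.062,27.062) [heading=45, draw]
  FD 15: (26.062,27.062) -> (36.669,37.669) [heading=45, draw]
  -- iteration 3/4 --
  FD 18: (36.669,37.669) -> (49.397,50.397) [heading=45, draw]
  FD 15: (49.397,50.397) -> (60.004,61.004) [heading=45, draw]
  -- iteration 4/4 --
  FD 18: (60.004,61.004) -> (72.731,73.731) [heading=45, draw]
  FD 15: (72.731,73.731) -> (83.338,84.338) [heading=45, draw]
]
LT 180: heading 45 -> 225
Final: pos=(83.338,84.338), heading=225, 8 segment(s) drawn

Segment lengths:
  seg 1: (-10,-9) -> (2.728,3.728), length = 18
  seg 2: (2.728,3.728) -> (13.335,14.335), length = 15
  seg 3: (13.335,14.335) -> (26.062,27.062), length = 18
  seg 4: (26.062,27.062) -> (36.669,37.669), length = 15
  seg 5: (36.669,37.669) -> (49.397,50.397), length = 18
  seg 6: (49.397,50.397) -> (60.004,61.004), length = 15
  seg 7: (60.004,61.004) -> (72.731,73.731), length = 18
  seg 8: (72.731,73.731) -> (83.338,84.338), length = 15
Total = 132

Answer: 132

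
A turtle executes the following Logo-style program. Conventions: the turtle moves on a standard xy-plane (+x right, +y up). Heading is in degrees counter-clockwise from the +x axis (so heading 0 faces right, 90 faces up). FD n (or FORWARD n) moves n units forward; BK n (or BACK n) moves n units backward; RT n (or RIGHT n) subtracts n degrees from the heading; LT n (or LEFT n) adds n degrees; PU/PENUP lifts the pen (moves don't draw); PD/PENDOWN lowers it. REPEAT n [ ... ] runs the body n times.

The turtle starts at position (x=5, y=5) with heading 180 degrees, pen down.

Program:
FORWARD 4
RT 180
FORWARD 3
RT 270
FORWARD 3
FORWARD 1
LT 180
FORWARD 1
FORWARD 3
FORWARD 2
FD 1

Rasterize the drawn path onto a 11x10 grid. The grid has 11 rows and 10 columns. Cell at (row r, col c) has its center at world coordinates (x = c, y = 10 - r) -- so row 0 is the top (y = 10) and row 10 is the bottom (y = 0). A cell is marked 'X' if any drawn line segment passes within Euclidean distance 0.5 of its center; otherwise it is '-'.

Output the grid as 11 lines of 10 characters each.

Segment 0: (5,5) -> (1,5)
Segment 1: (1,5) -> (4,5)
Segment 2: (4,5) -> (4,8)
Segment 3: (4,8) -> (4,9)
Segment 4: (4,9) -> (4,8)
Segment 5: (4,8) -> (4,5)
Segment 6: (4,5) -> (4,3)
Segment 7: (4,3) -> (4,2)

Answer: ----------
----X-----
----X-----
----X-----
----X-----
-XXXXX----
----X-----
----X-----
----X-----
----------
----------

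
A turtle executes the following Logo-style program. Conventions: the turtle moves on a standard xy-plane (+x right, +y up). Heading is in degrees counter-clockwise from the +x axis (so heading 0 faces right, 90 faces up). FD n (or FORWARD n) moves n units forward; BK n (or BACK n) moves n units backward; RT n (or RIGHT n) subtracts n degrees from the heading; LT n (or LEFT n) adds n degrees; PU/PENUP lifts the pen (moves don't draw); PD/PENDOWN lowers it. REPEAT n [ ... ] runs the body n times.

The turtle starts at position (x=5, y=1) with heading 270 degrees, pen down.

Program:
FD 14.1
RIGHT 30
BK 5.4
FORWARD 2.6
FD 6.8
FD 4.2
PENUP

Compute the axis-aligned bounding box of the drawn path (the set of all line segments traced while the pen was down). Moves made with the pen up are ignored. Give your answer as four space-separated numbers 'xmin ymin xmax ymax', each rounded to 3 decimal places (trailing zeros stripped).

Executing turtle program step by step:
Start: pos=(5,1), heading=270, pen down
FD 14.1: (5,1) -> (5,-13.1) [heading=270, draw]
RT 30: heading 270 -> 240
BK 5.4: (5,-13.1) -> (7.7,-8.423) [heading=240, draw]
FD 2.6: (7.7,-8.423) -> (6.4,-10.675) [heading=240, draw]
FD 6.8: (6.4,-10.675) -> (3,-16.564) [heading=240, draw]
FD 4.2: (3,-16.564) -> (0.9,-20.201) [heading=240, draw]
PU: pen up
Final: pos=(0.9,-20.201), heading=240, 5 segment(s) drawn

Segment endpoints: x in {0.9, 3, 5, 5, 6.4, 7.7}, y in {-20.201, -16.564, -13.1, -10.675, -8.423, 1}
xmin=0.9, ymin=-20.201, xmax=7.7, ymax=1

Answer: 0.9 -20.201 7.7 1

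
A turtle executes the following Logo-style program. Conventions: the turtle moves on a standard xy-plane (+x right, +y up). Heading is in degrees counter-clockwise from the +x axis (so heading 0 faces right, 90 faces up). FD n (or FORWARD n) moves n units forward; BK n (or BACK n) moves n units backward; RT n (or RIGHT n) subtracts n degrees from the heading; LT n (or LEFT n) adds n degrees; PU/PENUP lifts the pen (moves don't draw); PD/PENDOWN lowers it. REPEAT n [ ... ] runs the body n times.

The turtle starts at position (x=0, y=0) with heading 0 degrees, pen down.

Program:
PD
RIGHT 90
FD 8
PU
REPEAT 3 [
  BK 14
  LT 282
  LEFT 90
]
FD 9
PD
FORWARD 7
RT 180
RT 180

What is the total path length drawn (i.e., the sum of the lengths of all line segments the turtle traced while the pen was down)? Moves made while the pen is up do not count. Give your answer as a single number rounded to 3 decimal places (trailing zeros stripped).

Executing turtle program step by step:
Start: pos=(0,0), heading=0, pen down
PD: pen down
RT 90: heading 0 -> 270
FD 8: (0,0) -> (0,-8) [heading=270, draw]
PU: pen up
REPEAT 3 [
  -- iteration 1/3 --
  BK 14: (0,-8) -> (0,6) [heading=270, move]
  LT 282: heading 270 -> 192
  LT 90: heading 192 -> 282
  -- iteration 2/3 --
  BK 14: (0,6) -> (-2.911,19.694) [heading=282, move]
  LT 282: heading 282 -> 204
  LT 90: heading 204 -> 294
  -- iteration 3/3 --
  BK 14: (-2.911,19.694) -> (-8.605,32.484) [heading=294, move]
  LT 282: heading 294 -> 216
  LT 90: heading 216 -> 306
]
FD 9: (-8.605,32.484) -> (-3.315,25.203) [heading=306, move]
PD: pen down
FD 7: (-3.315,25.203) -> (0.799,19.539) [heading=306, draw]
RT 180: heading 306 -> 126
RT 180: heading 126 -> 306
Final: pos=(0.799,19.539), heading=306, 2 segment(s) drawn

Segment lengths:
  seg 1: (0,0) -> (0,-8), length = 8
  seg 2: (-3.315,25.203) -> (0.799,19.539), length = 7
Total = 15

Answer: 15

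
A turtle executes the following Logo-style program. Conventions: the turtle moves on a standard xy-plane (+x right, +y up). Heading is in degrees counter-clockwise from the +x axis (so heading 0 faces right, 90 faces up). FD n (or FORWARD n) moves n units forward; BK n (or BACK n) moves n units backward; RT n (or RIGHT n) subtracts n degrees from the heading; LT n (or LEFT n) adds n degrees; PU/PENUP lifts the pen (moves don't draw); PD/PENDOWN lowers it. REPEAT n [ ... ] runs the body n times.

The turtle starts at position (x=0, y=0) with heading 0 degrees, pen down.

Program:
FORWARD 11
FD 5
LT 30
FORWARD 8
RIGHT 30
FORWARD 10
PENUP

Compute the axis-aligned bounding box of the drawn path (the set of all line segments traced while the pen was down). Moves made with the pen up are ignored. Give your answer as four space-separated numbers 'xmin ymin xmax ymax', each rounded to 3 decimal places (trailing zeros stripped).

Answer: 0 0 32.928 4

Derivation:
Executing turtle program step by step:
Start: pos=(0,0), heading=0, pen down
FD 11: (0,0) -> (11,0) [heading=0, draw]
FD 5: (11,0) -> (16,0) [heading=0, draw]
LT 30: heading 0 -> 30
FD 8: (16,0) -> (22.928,4) [heading=30, draw]
RT 30: heading 30 -> 0
FD 10: (22.928,4) -> (32.928,4) [heading=0, draw]
PU: pen up
Final: pos=(32.928,4), heading=0, 4 segment(s) drawn

Segment endpoints: x in {0, 11, 16, 22.928, 32.928}, y in {0, 4}
xmin=0, ymin=0, xmax=32.928, ymax=4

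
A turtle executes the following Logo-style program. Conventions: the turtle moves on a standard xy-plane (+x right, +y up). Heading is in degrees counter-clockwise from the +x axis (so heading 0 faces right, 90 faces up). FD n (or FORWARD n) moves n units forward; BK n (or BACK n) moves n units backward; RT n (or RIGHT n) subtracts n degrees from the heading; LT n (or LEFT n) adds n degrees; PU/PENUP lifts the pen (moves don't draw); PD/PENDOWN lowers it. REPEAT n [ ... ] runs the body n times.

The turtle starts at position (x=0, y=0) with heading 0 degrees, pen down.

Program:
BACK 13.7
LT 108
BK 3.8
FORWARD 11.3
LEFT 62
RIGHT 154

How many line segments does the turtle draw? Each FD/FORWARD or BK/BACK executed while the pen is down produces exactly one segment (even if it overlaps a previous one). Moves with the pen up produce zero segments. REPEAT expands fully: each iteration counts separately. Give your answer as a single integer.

Answer: 3

Derivation:
Executing turtle program step by step:
Start: pos=(0,0), heading=0, pen down
BK 13.7: (0,0) -> (-13.7,0) [heading=0, draw]
LT 108: heading 0 -> 108
BK 3.8: (-13.7,0) -> (-12.526,-3.614) [heading=108, draw]
FD 11.3: (-12.526,-3.614) -> (-16.018,7.133) [heading=108, draw]
LT 62: heading 108 -> 170
RT 154: heading 170 -> 16
Final: pos=(-16.018,7.133), heading=16, 3 segment(s) drawn
Segments drawn: 3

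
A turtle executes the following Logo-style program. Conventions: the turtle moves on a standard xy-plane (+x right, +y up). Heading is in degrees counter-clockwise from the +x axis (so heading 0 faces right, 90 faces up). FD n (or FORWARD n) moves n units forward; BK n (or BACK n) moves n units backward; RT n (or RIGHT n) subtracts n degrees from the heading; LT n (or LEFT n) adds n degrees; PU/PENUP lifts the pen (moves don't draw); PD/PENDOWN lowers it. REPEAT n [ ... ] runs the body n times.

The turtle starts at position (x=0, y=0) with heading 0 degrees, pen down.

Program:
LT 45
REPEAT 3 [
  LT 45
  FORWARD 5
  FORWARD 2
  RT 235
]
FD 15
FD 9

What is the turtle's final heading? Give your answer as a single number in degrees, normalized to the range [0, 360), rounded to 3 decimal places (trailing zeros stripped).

Executing turtle program step by step:
Start: pos=(0,0), heading=0, pen down
LT 45: heading 0 -> 45
REPEAT 3 [
  -- iteration 1/3 --
  LT 45: heading 45 -> 90
  FD 5: (0,0) -> (0,5) [heading=90, draw]
  FD 2: (0,5) -> (0,7) [heading=90, draw]
  RT 235: heading 90 -> 215
  -- iteration 2/3 --
  LT 45: heading 215 -> 260
  FD 5: (0,7) -> (-0.868,2.076) [heading=260, draw]
  FD 2: (-0.868,2.076) -> (-1.216,0.106) [heading=260, draw]
  RT 235: heading 260 -> 25
  -- iteration 3/3 --
  LT 45: heading 25 -> 70
  FD 5: (-1.216,0.106) -> (0.495,4.805) [heading=70, draw]
  FD 2: (0.495,4.805) -> (1.179,6.684) [heading=70, draw]
  RT 235: heading 70 -> 195
]
FD 15: (1.179,6.684) -> (-13.31,2.802) [heading=195, draw]
FD 9: (-13.31,2.802) -> (-22.004,0.473) [heading=195, draw]
Final: pos=(-22.004,0.473), heading=195, 8 segment(s) drawn

Answer: 195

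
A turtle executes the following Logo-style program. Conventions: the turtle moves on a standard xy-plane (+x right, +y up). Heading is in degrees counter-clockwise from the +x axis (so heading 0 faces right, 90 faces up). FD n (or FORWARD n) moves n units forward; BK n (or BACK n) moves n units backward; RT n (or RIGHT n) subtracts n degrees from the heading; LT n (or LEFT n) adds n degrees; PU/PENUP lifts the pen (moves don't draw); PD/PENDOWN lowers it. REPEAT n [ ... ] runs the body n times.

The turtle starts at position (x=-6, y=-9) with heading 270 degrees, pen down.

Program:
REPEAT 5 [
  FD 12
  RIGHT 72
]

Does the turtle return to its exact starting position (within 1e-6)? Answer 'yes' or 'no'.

Answer: yes

Derivation:
Executing turtle program step by step:
Start: pos=(-6,-9), heading=270, pen down
REPEAT 5 [
  -- iteration 1/5 --
  FD 12: (-6,-9) -> (-6,-21) [heading=270, draw]
  RT 72: heading 270 -> 198
  -- iteration 2/5 --
  FD 12: (-6,-21) -> (-17.413,-24.708) [heading=198, draw]
  RT 72: heading 198 -> 126
  -- iteration 3/5 --
  FD 12: (-17.413,-24.708) -> (-24.466,-15) [heading=126, draw]
  RT 72: heading 126 -> 54
  -- iteration 4/5 --
  FD 12: (-24.466,-15) -> (-17.413,-5.292) [heading=54, draw]
  RT 72: heading 54 -> 342
  -- iteration 5/5 --
  FD 12: (-17.413,-5.292) -> (-6,-9) [heading=342, draw]
  RT 72: heading 342 -> 270
]
Final: pos=(-6,-9), heading=270, 5 segment(s) drawn

Start position: (-6, -9)
Final position: (-6, -9)
Distance = 0; < 1e-6 -> CLOSED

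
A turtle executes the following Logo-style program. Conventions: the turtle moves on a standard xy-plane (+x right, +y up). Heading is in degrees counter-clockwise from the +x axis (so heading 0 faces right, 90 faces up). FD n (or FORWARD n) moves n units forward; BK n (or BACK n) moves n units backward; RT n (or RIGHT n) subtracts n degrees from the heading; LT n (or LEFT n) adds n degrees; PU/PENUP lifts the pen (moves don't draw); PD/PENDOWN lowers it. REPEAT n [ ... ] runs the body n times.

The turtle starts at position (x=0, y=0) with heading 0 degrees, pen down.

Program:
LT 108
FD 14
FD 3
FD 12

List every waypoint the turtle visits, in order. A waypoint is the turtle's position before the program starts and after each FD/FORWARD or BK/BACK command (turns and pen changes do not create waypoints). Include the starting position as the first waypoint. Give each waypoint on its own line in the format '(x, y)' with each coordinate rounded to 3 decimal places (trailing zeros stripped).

Executing turtle program step by step:
Start: pos=(0,0), heading=0, pen down
LT 108: heading 0 -> 108
FD 14: (0,0) -> (-4.326,13.315) [heading=108, draw]
FD 3: (-4.326,13.315) -> (-5.253,16.168) [heading=108, draw]
FD 12: (-5.253,16.168) -> (-8.961,27.581) [heading=108, draw]
Final: pos=(-8.961,27.581), heading=108, 3 segment(s) drawn
Waypoints (4 total):
(0, 0)
(-4.326, 13.315)
(-5.253, 16.168)
(-8.961, 27.581)

Answer: (0, 0)
(-4.326, 13.315)
(-5.253, 16.168)
(-8.961, 27.581)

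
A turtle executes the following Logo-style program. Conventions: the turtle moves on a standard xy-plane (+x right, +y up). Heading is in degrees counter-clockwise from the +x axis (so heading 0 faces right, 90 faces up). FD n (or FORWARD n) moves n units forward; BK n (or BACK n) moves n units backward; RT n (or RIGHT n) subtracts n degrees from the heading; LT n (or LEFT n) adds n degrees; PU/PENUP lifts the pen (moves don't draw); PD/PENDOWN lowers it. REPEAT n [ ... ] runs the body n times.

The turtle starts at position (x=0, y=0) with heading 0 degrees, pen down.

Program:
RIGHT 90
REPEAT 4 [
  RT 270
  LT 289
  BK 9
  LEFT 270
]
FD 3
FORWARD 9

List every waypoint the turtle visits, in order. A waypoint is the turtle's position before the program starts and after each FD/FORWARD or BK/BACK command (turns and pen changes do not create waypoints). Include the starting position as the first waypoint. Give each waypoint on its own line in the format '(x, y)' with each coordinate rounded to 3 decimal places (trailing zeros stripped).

Answer: (0, 0)
(-2.93, 8.51)
(4.162, 14.051)
(11.71, 9.149)
(9.533, 0.416)
(12.444, -0.31)
(21.176, -2.487)

Derivation:
Executing turtle program step by step:
Start: pos=(0,0), heading=0, pen down
RT 90: heading 0 -> 270
REPEAT 4 [
  -- iteration 1/4 --
  RT 270: heading 270 -> 0
  LT 289: heading 0 -> 289
  BK 9: (0,0) -> (-2.93,8.51) [heading=289, draw]
  LT 270: heading 289 -> 199
  -- iteration 2/4 --
  RT 270: heading 199 -> 289
  LT 289: heading 289 -> 218
  BK 9: (-2.93,8.51) -> (4.162,14.051) [heading=218, draw]
  LT 270: heading 218 -> 128
  -- iteration 3/4 --
  RT 270: heading 128 -> 218
  LT 289: heading 218 -> 147
  BK 9: (4.162,14.051) -> (11.71,9.149) [heading=147, draw]
  LT 270: heading 147 -> 57
  -- iteration 4/4 --
  RT 270: heading 57 -> 147
  LT 289: heading 147 -> 76
  BK 9: (11.71,9.149) -> (9.533,0.416) [heading=76, draw]
  LT 270: heading 76 -> 346
]
FD 3: (9.533,0.416) -> (12.444,-0.31) [heading=346, draw]
FD 9: (12.444,-0.31) -> (21.176,-2.487) [heading=346, draw]
Final: pos=(21.176,-2.487), heading=346, 6 segment(s) drawn
Waypoints (7 total):
(0, 0)
(-2.93, 8.51)
(4.162, 14.051)
(11.71, 9.149)
(9.533, 0.416)
(12.444, -0.31)
(21.176, -2.487)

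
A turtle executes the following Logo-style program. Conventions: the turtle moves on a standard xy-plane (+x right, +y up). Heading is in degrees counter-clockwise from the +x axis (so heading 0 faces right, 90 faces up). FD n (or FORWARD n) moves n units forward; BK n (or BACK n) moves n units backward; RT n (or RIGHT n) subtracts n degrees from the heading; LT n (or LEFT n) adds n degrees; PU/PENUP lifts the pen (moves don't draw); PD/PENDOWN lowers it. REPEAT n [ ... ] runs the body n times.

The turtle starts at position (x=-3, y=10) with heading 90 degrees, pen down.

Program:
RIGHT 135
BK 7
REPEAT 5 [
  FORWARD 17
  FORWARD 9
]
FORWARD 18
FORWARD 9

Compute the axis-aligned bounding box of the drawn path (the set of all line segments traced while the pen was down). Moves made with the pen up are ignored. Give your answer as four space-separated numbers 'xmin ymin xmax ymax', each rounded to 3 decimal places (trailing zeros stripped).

Answer: -7.95 -96.066 103.066 14.95

Derivation:
Executing turtle program step by step:
Start: pos=(-3,10), heading=90, pen down
RT 135: heading 90 -> 315
BK 7: (-3,10) -> (-7.95,14.95) [heading=315, draw]
REPEAT 5 [
  -- iteration 1/5 --
  FD 17: (-7.95,14.95) -> (4.071,2.929) [heading=315, draw]
  FD 9: (4.071,2.929) -> (10.435,-3.435) [heading=315, draw]
  -- iteration 2/5 --
  FD 17: (10.435,-3.435) -> (22.456,-15.456) [heading=315, draw]
  FD 9: (22.456,-15.456) -> (28.82,-21.82) [heading=315, draw]
  -- iteration 3/5 --
  FD 17: (28.82,-21.82) -> (40.841,-33.841) [heading=315, draw]
  FD 9: (40.841,-33.841) -> (47.205,-40.205) [heading=315, draw]
  -- iteration 4/5 --
  FD 17: (47.205,-40.205) -> (59.225,-52.225) [heading=315, draw]
  FD 9: (59.225,-52.225) -> (65.589,-58.589) [heading=315, draw]
  -- iteration 5/5 --
  FD 17: (65.589,-58.589) -> (77.61,-70.61) [heading=315, draw]
  FD 9: (77.61,-70.61) -> (83.974,-76.974) [heading=315, draw]
]
FD 18: (83.974,-76.974) -> (96.702,-89.702) [heading=315, draw]
FD 9: (96.702,-89.702) -> (103.066,-96.066) [heading=315, draw]
Final: pos=(103.066,-96.066), heading=315, 13 segment(s) drawn

Segment endpoints: x in {-7.95, -3, 4.071, 10.435, 22.456, 28.82, 40.841, 47.205, 59.225, 65.589, 77.61, 83.974, 96.702, 103.066}, y in {-96.066, -89.702, -76.974, -70.61, -58.589, -52.225, -40.205, -33.841, -21.82, -15.456, -3.435, 2.929, 10, 14.95}
xmin=-7.95, ymin=-96.066, xmax=103.066, ymax=14.95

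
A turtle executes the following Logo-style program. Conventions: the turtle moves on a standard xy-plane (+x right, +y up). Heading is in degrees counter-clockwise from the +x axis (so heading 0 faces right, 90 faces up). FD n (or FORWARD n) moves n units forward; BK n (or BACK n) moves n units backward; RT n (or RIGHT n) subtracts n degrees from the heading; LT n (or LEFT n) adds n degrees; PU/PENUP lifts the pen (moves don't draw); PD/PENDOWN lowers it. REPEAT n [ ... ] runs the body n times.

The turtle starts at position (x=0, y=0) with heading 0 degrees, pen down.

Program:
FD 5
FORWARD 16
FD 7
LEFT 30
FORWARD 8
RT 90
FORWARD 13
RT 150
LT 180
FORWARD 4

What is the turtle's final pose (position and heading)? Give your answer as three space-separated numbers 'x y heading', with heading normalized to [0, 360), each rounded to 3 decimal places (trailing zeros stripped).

Answer: 44.892 -9.258 330

Derivation:
Executing turtle program step by step:
Start: pos=(0,0), heading=0, pen down
FD 5: (0,0) -> (5,0) [heading=0, draw]
FD 16: (5,0) -> (21,0) [heading=0, draw]
FD 7: (21,0) -> (28,0) [heading=0, draw]
LT 30: heading 0 -> 30
FD 8: (28,0) -> (34.928,4) [heading=30, draw]
RT 90: heading 30 -> 300
FD 13: (34.928,4) -> (41.428,-7.258) [heading=300, draw]
RT 150: heading 300 -> 150
LT 180: heading 150 -> 330
FD 4: (41.428,-7.258) -> (44.892,-9.258) [heading=330, draw]
Final: pos=(44.892,-9.258), heading=330, 6 segment(s) drawn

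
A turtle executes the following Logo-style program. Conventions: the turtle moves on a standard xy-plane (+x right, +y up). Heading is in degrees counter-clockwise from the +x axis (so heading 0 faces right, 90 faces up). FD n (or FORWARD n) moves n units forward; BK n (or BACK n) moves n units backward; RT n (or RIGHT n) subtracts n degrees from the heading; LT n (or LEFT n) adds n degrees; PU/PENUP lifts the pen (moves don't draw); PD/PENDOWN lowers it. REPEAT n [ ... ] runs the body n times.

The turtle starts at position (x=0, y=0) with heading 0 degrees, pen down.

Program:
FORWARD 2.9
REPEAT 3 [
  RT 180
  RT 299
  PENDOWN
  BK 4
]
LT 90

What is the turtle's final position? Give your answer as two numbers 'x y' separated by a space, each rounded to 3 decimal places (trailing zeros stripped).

Executing turtle program step by step:
Start: pos=(0,0), heading=0, pen down
FD 2.9: (0,0) -> (2.9,0) [heading=0, draw]
REPEAT 3 [
  -- iteration 1/3 --
  RT 180: heading 0 -> 180
  RT 299: heading 180 -> 241
  PD: pen down
  BK 4: (2.9,0) -> (4.839,3.498) [heading=241, draw]
  -- iteration 2/3 --
  RT 180: heading 241 -> 61
  RT 299: heading 61 -> 122
  PD: pen down
  BK 4: (4.839,3.498) -> (6.959,0.106) [heading=122, draw]
  -- iteration 3/3 --
  RT 180: heading 122 -> 302
  RT 299: heading 302 -> 3
  PD: pen down
  BK 4: (6.959,0.106) -> (2.964,-0.103) [heading=3, draw]
]
LT 90: heading 3 -> 93
Final: pos=(2.964,-0.103), heading=93, 4 segment(s) drawn

Answer: 2.964 -0.103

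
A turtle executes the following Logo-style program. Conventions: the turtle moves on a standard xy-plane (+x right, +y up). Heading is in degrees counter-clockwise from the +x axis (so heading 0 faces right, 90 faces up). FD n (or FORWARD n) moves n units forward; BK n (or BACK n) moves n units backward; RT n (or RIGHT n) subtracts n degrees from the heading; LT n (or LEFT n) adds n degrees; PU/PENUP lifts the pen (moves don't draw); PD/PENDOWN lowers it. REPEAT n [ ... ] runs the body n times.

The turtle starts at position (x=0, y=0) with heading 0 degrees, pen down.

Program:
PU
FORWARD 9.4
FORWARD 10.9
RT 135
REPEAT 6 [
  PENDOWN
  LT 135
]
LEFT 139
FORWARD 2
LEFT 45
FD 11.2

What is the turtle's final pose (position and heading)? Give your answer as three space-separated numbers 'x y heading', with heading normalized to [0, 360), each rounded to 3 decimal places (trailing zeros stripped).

Answer: 11.708 9.343 139

Derivation:
Executing turtle program step by step:
Start: pos=(0,0), heading=0, pen down
PU: pen up
FD 9.4: (0,0) -> (9.4,0) [heading=0, move]
FD 10.9: (9.4,0) -> (20.3,0) [heading=0, move]
RT 135: heading 0 -> 225
REPEAT 6 [
  -- iteration 1/6 --
  PD: pen down
  LT 135: heading 225 -> 0
  -- iteration 2/6 --
  PD: pen down
  LT 135: heading 0 -> 135
  -- iteration 3/6 --
  PD: pen down
  LT 135: heading 135 -> 270
  -- iteration 4/6 --
  PD: pen down
  LT 135: heading 270 -> 45
  -- iteration 5/6 --
  PD: pen down
  LT 135: heading 45 -> 180
  -- iteration 6/6 --
  PD: pen down
  LT 135: heading 180 -> 315
]
LT 139: heading 315 -> 94
FD 2: (20.3,0) -> (20.16,1.995) [heading=94, draw]
LT 45: heading 94 -> 139
FD 11.2: (20.16,1.995) -> (11.708,9.343) [heading=139, draw]
Final: pos=(11.708,9.343), heading=139, 2 segment(s) drawn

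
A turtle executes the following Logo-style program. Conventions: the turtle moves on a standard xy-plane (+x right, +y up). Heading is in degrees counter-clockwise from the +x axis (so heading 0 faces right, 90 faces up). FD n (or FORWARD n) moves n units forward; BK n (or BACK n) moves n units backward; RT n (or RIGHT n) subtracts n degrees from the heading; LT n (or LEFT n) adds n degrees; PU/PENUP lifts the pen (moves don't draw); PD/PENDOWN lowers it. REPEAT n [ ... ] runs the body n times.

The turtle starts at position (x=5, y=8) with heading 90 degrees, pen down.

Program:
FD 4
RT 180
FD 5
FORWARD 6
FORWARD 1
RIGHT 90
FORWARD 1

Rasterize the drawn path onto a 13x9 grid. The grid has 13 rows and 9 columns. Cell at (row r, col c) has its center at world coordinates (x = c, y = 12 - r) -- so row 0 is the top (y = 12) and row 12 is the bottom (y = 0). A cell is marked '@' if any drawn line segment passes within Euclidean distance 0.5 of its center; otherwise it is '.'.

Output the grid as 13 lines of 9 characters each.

Answer: .....@...
.....@...
.....@...
.....@...
.....@...
.....@...
.....@...
.....@...
.....@...
.....@...
.....@...
.....@...
....@@...

Derivation:
Segment 0: (5,8) -> (5,12)
Segment 1: (5,12) -> (5,7)
Segment 2: (5,7) -> (5,1)
Segment 3: (5,1) -> (5,0)
Segment 4: (5,0) -> (4,-0)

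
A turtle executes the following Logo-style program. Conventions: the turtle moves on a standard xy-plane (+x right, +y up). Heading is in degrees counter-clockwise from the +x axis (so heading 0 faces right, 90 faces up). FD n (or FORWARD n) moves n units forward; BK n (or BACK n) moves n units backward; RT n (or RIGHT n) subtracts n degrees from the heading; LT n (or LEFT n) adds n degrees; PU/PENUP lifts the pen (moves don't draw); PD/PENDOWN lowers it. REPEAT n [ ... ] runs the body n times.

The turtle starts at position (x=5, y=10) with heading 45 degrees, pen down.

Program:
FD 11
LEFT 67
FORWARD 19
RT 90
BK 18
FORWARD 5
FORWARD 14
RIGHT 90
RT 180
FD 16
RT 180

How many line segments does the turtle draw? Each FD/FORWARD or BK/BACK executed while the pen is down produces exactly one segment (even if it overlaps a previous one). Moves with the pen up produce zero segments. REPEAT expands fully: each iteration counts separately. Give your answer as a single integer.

Executing turtle program step by step:
Start: pos=(5,10), heading=45, pen down
FD 11: (5,10) -> (12.778,17.778) [heading=45, draw]
LT 67: heading 45 -> 112
FD 19: (12.778,17.778) -> (5.661,35.395) [heading=112, draw]
RT 90: heading 112 -> 22
BK 18: (5.661,35.395) -> (-11.029,28.652) [heading=22, draw]
FD 5: (-11.029,28.652) -> (-6.393,30.525) [heading=22, draw]
FD 14: (-6.393,30.525) -> (6.588,35.769) [heading=22, draw]
RT 90: heading 22 -> 292
RT 180: heading 292 -> 112
FD 16: (6.588,35.769) -> (0.594,50.604) [heading=112, draw]
RT 180: heading 112 -> 292
Final: pos=(0.594,50.604), heading=292, 6 segment(s) drawn
Segments drawn: 6

Answer: 6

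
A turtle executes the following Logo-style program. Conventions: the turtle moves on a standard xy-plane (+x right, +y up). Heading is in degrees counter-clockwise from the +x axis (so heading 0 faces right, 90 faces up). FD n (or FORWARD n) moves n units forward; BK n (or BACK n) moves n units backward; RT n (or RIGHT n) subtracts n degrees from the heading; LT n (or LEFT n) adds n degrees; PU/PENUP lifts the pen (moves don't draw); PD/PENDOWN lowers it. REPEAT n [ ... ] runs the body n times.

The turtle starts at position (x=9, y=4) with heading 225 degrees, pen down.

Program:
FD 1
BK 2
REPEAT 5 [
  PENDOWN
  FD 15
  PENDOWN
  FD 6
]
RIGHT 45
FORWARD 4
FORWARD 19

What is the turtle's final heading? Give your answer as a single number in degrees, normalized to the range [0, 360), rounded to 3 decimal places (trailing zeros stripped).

Answer: 180

Derivation:
Executing turtle program step by step:
Start: pos=(9,4), heading=225, pen down
FD 1: (9,4) -> (8.293,3.293) [heading=225, draw]
BK 2: (8.293,3.293) -> (9.707,4.707) [heading=225, draw]
REPEAT 5 [
  -- iteration 1/5 --
  PD: pen down
  FD 15: (9.707,4.707) -> (-0.899,-5.899) [heading=225, draw]
  PD: pen down
  FD 6: (-0.899,-5.899) -> (-5.142,-10.142) [heading=225, draw]
  -- iteration 2/5 --
  PD: pen down
  FD 15: (-5.142,-10.142) -> (-15.749,-20.749) [heading=225, draw]
  PD: pen down
  FD 6: (-15.749,-20.749) -> (-19.991,-24.991) [heading=225, draw]
  -- iteration 3/5 --
  PD: pen down
  FD 15: (-19.991,-24.991) -> (-30.598,-35.598) [heading=225, draw]
  PD: pen down
  FD 6: (-30.598,-35.598) -> (-34.841,-39.841) [heading=225, draw]
  -- iteration 4/5 --
  PD: pen down
  FD 15: (-34.841,-39.841) -> (-45.447,-50.447) [heading=225, draw]
  PD: pen down
  FD 6: (-45.447,-50.447) -> (-49.69,-54.69) [heading=225, draw]
  -- iteration 5/5 --
  PD: pen down
  FD 15: (-49.69,-54.69) -> (-60.296,-65.296) [heading=225, draw]
  PD: pen down
  FD 6: (-60.296,-65.296) -> (-64.539,-69.539) [heading=225, draw]
]
RT 45: heading 225 -> 180
FD 4: (-64.539,-69.539) -> (-68.539,-69.539) [heading=180, draw]
FD 19: (-68.539,-69.539) -> (-87.539,-69.539) [heading=180, draw]
Final: pos=(-87.539,-69.539), heading=180, 14 segment(s) drawn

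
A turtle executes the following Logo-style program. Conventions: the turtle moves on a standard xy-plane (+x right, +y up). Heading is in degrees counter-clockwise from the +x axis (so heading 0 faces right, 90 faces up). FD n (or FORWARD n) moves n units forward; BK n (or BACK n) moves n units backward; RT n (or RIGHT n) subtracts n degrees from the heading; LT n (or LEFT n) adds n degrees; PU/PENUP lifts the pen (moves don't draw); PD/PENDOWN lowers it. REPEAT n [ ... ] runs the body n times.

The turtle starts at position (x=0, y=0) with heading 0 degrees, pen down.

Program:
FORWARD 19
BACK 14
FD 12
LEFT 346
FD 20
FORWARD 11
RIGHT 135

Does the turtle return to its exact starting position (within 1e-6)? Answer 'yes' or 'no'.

Answer: no

Derivation:
Executing turtle program step by step:
Start: pos=(0,0), heading=0, pen down
FD 19: (0,0) -> (19,0) [heading=0, draw]
BK 14: (19,0) -> (5,0) [heading=0, draw]
FD 12: (5,0) -> (17,0) [heading=0, draw]
LT 346: heading 0 -> 346
FD 20: (17,0) -> (36.406,-4.838) [heading=346, draw]
FD 11: (36.406,-4.838) -> (47.079,-7.5) [heading=346, draw]
RT 135: heading 346 -> 211
Final: pos=(47.079,-7.5), heading=211, 5 segment(s) drawn

Start position: (0, 0)
Final position: (47.079, -7.5)
Distance = 47.673; >= 1e-6 -> NOT closed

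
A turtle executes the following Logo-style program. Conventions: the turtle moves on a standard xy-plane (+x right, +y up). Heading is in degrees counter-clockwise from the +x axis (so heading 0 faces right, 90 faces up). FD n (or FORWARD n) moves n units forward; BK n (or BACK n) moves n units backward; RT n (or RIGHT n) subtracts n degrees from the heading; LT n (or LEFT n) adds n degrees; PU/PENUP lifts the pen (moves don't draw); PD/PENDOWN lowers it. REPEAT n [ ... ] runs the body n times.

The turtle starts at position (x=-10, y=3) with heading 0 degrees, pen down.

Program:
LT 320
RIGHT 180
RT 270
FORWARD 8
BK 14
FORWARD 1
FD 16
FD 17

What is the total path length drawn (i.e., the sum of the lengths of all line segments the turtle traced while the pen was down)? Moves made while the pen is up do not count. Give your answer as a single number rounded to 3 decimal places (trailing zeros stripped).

Executing turtle program step by step:
Start: pos=(-10,3), heading=0, pen down
LT 320: heading 0 -> 320
RT 180: heading 320 -> 140
RT 270: heading 140 -> 230
FD 8: (-10,3) -> (-15.142,-3.128) [heading=230, draw]
BK 14: (-15.142,-3.128) -> (-6.143,7.596) [heading=230, draw]
FD 1: (-6.143,7.596) -> (-6.786,6.83) [heading=230, draw]
FD 16: (-6.786,6.83) -> (-17.071,-5.426) [heading=230, draw]
FD 17: (-17.071,-5.426) -> (-27.998,-18.449) [heading=230, draw]
Final: pos=(-27.998,-18.449), heading=230, 5 segment(s) drawn

Segment lengths:
  seg 1: (-10,3) -> (-15.142,-3.128), length = 8
  seg 2: (-15.142,-3.128) -> (-6.143,7.596), length = 14
  seg 3: (-6.143,7.596) -> (-6.786,6.83), length = 1
  seg 4: (-6.786,6.83) -> (-17.071,-5.426), length = 16
  seg 5: (-17.071,-5.426) -> (-27.998,-18.449), length = 17
Total = 56

Answer: 56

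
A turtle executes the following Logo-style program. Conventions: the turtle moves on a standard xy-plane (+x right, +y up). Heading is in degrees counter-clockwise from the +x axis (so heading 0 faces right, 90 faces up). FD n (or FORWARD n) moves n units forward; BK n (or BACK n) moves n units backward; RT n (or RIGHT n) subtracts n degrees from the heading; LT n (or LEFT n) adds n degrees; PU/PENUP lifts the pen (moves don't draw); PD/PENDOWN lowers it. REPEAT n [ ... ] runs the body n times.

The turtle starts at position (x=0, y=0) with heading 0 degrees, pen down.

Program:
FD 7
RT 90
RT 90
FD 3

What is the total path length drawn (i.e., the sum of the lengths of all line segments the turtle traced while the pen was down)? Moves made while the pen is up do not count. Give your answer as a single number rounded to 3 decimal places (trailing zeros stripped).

Answer: 10

Derivation:
Executing turtle program step by step:
Start: pos=(0,0), heading=0, pen down
FD 7: (0,0) -> (7,0) [heading=0, draw]
RT 90: heading 0 -> 270
RT 90: heading 270 -> 180
FD 3: (7,0) -> (4,0) [heading=180, draw]
Final: pos=(4,0), heading=180, 2 segment(s) drawn

Segment lengths:
  seg 1: (0,0) -> (7,0), length = 7
  seg 2: (7,0) -> (4,0), length = 3
Total = 10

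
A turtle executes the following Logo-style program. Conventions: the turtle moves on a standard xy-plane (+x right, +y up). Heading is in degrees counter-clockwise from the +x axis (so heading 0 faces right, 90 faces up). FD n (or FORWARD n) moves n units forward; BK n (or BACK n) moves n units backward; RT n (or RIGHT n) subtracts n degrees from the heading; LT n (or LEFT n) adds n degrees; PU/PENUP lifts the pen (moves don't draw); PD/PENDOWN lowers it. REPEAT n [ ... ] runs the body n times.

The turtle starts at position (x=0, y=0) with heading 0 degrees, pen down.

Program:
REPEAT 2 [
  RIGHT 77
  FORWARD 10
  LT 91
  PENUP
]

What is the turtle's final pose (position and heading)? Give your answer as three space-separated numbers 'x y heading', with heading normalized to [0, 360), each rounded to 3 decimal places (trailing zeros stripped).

Answer: 6.789 -18.654 28

Derivation:
Executing turtle program step by step:
Start: pos=(0,0), heading=0, pen down
REPEAT 2 [
  -- iteration 1/2 --
  RT 77: heading 0 -> 283
  FD 10: (0,0) -> (2.25,-9.744) [heading=283, draw]
  LT 91: heading 283 -> 14
  PU: pen up
  -- iteration 2/2 --
  RT 77: heading 14 -> 297
  FD 10: (2.25,-9.744) -> (6.789,-18.654) [heading=297, move]
  LT 91: heading 297 -> 28
  PU: pen up
]
Final: pos=(6.789,-18.654), heading=28, 1 segment(s) drawn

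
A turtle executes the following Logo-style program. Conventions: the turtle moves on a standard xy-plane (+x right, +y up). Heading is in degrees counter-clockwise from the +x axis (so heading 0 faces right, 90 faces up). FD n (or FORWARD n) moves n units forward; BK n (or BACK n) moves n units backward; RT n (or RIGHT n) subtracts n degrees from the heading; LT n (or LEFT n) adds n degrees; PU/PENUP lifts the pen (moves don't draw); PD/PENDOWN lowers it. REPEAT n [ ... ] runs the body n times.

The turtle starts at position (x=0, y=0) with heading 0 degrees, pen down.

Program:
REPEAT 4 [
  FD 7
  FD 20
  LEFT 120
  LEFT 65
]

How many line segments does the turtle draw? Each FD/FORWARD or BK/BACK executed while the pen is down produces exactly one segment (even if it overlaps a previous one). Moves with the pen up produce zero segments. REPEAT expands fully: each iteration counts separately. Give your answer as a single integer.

Executing turtle program step by step:
Start: pos=(0,0), heading=0, pen down
REPEAT 4 [
  -- iteration 1/4 --
  FD 7: (0,0) -> (7,0) [heading=0, draw]
  FD 20: (7,0) -> (27,0) [heading=0, draw]
  LT 120: heading 0 -> 120
  LT 65: heading 120 -> 185
  -- iteration 2/4 --
  FD 7: (27,0) -> (20.027,-0.61) [heading=185, draw]
  FD 20: (20.027,-0.61) -> (0.103,-2.353) [heading=185, draw]
  LT 120: heading 185 -> 305
  LT 65: heading 305 -> 10
  -- iteration 3/4 --
  FD 7: (0.103,-2.353) -> (6.996,-1.138) [heading=10, draw]
  FD 20: (6.996,-1.138) -> (26.693,2.335) [heading=10, draw]
  LT 120: heading 10 -> 130
  LT 65: heading 130 -> 195
  -- iteration 4/4 --
  FD 7: (26.693,2.335) -> (19.931,0.524) [heading=195, draw]
  FD 20: (19.931,0.524) -> (0.613,-4.653) [heading=195, draw]
  LT 120: heading 195 -> 315
  LT 65: heading 315 -> 20
]
Final: pos=(0.613,-4.653), heading=20, 8 segment(s) drawn
Segments drawn: 8

Answer: 8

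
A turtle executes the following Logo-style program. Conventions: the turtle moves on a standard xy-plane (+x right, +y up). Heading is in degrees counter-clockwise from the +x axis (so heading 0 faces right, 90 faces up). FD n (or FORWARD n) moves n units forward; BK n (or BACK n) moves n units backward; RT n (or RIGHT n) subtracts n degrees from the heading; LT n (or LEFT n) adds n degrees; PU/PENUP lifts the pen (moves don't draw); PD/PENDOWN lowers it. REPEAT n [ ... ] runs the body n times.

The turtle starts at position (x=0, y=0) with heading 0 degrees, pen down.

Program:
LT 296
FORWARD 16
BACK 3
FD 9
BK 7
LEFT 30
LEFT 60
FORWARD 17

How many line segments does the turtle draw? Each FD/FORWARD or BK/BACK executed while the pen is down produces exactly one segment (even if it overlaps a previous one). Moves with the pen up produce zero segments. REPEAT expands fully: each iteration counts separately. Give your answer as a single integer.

Answer: 5

Derivation:
Executing turtle program step by step:
Start: pos=(0,0), heading=0, pen down
LT 296: heading 0 -> 296
FD 16: (0,0) -> (7.014,-14.381) [heading=296, draw]
BK 3: (7.014,-14.381) -> (5.699,-11.684) [heading=296, draw]
FD 9: (5.699,-11.684) -> (9.644,-19.773) [heading=296, draw]
BK 7: (9.644,-19.773) -> (6.576,-13.482) [heading=296, draw]
LT 30: heading 296 -> 326
LT 60: heading 326 -> 26
FD 17: (6.576,-13.482) -> (21.855,-6.03) [heading=26, draw]
Final: pos=(21.855,-6.03), heading=26, 5 segment(s) drawn
Segments drawn: 5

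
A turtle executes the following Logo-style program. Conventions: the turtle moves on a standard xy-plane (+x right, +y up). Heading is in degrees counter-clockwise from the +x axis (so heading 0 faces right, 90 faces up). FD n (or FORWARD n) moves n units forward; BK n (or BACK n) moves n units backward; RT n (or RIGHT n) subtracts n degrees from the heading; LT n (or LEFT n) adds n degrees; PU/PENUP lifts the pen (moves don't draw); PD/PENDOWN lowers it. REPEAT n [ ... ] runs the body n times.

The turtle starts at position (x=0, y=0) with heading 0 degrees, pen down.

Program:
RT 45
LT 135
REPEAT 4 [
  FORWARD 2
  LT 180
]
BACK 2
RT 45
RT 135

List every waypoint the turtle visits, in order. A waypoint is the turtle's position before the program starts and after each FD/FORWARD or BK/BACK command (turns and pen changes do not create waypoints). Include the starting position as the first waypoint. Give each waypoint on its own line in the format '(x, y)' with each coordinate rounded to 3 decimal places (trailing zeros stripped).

Answer: (0, 0)
(0, 2)
(0, 0)
(0, 2)
(0, 0)
(0, -2)

Derivation:
Executing turtle program step by step:
Start: pos=(0,0), heading=0, pen down
RT 45: heading 0 -> 315
LT 135: heading 315 -> 90
REPEAT 4 [
  -- iteration 1/4 --
  FD 2: (0,0) -> (0,2) [heading=90, draw]
  LT 180: heading 90 -> 270
  -- iteration 2/4 --
  FD 2: (0,2) -> (0,0) [heading=270, draw]
  LT 180: heading 270 -> 90
  -- iteration 3/4 --
  FD 2: (0,0) -> (0,2) [heading=90, draw]
  LT 180: heading 90 -> 270
  -- iteration 4/4 --
  FD 2: (0,2) -> (0,0) [heading=270, draw]
  LT 180: heading 270 -> 90
]
BK 2: (0,0) -> (0,-2) [heading=90, draw]
RT 45: heading 90 -> 45
RT 135: heading 45 -> 270
Final: pos=(0,-2), heading=270, 5 segment(s) drawn
Waypoints (6 total):
(0, 0)
(0, 2)
(0, 0)
(0, 2)
(0, 0)
(0, -2)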